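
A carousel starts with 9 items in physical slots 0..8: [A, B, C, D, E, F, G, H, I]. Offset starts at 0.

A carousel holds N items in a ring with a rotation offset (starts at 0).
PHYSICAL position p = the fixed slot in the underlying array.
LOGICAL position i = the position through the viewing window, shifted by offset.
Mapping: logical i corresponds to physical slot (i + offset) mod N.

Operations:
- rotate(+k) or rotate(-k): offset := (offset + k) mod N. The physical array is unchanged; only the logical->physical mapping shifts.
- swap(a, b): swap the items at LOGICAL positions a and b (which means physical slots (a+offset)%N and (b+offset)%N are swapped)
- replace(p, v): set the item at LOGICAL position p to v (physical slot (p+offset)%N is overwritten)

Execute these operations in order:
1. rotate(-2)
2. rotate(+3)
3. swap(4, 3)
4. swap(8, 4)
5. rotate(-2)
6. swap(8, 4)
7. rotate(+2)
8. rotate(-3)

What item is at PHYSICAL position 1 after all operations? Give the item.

After op 1 (rotate(-2)): offset=7, physical=[A,B,C,D,E,F,G,H,I], logical=[H,I,A,B,C,D,E,F,G]
After op 2 (rotate(+3)): offset=1, physical=[A,B,C,D,E,F,G,H,I], logical=[B,C,D,E,F,G,H,I,A]
After op 3 (swap(4, 3)): offset=1, physical=[A,B,C,D,F,E,G,H,I], logical=[B,C,D,F,E,G,H,I,A]
After op 4 (swap(8, 4)): offset=1, physical=[E,B,C,D,F,A,G,H,I], logical=[B,C,D,F,A,G,H,I,E]
After op 5 (rotate(-2)): offset=8, physical=[E,B,C,D,F,A,G,H,I], logical=[I,E,B,C,D,F,A,G,H]
After op 6 (swap(8, 4)): offset=8, physical=[E,B,C,H,F,A,G,D,I], logical=[I,E,B,C,H,F,A,G,D]
After op 7 (rotate(+2)): offset=1, physical=[E,B,C,H,F,A,G,D,I], logical=[B,C,H,F,A,G,D,I,E]
After op 8 (rotate(-3)): offset=7, physical=[E,B,C,H,F,A,G,D,I], logical=[D,I,E,B,C,H,F,A,G]

Answer: B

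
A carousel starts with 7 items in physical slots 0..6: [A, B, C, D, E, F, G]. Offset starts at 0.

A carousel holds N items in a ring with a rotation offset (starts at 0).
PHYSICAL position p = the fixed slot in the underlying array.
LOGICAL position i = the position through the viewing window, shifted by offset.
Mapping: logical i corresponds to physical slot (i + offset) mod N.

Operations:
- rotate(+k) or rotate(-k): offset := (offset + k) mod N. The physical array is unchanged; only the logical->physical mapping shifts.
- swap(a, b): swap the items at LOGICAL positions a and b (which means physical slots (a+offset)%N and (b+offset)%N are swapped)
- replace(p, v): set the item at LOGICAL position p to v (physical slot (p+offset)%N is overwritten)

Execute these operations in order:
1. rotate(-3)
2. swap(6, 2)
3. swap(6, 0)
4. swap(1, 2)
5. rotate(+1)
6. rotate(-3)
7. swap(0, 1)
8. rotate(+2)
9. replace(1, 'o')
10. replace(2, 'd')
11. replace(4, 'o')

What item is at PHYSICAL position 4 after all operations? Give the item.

Answer: G

Derivation:
After op 1 (rotate(-3)): offset=4, physical=[A,B,C,D,E,F,G], logical=[E,F,G,A,B,C,D]
After op 2 (swap(6, 2)): offset=4, physical=[A,B,C,G,E,F,D], logical=[E,F,D,A,B,C,G]
After op 3 (swap(6, 0)): offset=4, physical=[A,B,C,E,G,F,D], logical=[G,F,D,A,B,C,E]
After op 4 (swap(1, 2)): offset=4, physical=[A,B,C,E,G,D,F], logical=[G,D,F,A,B,C,E]
After op 5 (rotate(+1)): offset=5, physical=[A,B,C,E,G,D,F], logical=[D,F,A,B,C,E,G]
After op 6 (rotate(-3)): offset=2, physical=[A,B,C,E,G,D,F], logical=[C,E,G,D,F,A,B]
After op 7 (swap(0, 1)): offset=2, physical=[A,B,E,C,G,D,F], logical=[E,C,G,D,F,A,B]
After op 8 (rotate(+2)): offset=4, physical=[A,B,E,C,G,D,F], logical=[G,D,F,A,B,E,C]
After op 9 (replace(1, 'o')): offset=4, physical=[A,B,E,C,G,o,F], logical=[G,o,F,A,B,E,C]
After op 10 (replace(2, 'd')): offset=4, physical=[A,B,E,C,G,o,d], logical=[G,o,d,A,B,E,C]
After op 11 (replace(4, 'o')): offset=4, physical=[A,o,E,C,G,o,d], logical=[G,o,d,A,o,E,C]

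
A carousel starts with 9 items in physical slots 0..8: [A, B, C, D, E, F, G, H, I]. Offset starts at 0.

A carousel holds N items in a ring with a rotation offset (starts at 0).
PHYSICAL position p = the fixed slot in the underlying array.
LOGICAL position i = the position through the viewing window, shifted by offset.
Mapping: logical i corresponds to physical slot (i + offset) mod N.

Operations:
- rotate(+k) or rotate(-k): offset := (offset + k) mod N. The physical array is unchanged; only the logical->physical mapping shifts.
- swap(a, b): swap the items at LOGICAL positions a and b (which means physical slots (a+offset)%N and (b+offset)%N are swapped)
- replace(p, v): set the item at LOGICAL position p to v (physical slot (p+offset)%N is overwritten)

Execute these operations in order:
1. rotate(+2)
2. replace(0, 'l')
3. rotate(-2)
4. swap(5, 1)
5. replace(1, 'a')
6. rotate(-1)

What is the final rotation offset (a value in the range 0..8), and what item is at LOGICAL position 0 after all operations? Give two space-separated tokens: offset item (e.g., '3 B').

Answer: 8 I

Derivation:
After op 1 (rotate(+2)): offset=2, physical=[A,B,C,D,E,F,G,H,I], logical=[C,D,E,F,G,H,I,A,B]
After op 2 (replace(0, 'l')): offset=2, physical=[A,B,l,D,E,F,G,H,I], logical=[l,D,E,F,G,H,I,A,B]
After op 3 (rotate(-2)): offset=0, physical=[A,B,l,D,E,F,G,H,I], logical=[A,B,l,D,E,F,G,H,I]
After op 4 (swap(5, 1)): offset=0, physical=[A,F,l,D,E,B,G,H,I], logical=[A,F,l,D,E,B,G,H,I]
After op 5 (replace(1, 'a')): offset=0, physical=[A,a,l,D,E,B,G,H,I], logical=[A,a,l,D,E,B,G,H,I]
After op 6 (rotate(-1)): offset=8, physical=[A,a,l,D,E,B,G,H,I], logical=[I,A,a,l,D,E,B,G,H]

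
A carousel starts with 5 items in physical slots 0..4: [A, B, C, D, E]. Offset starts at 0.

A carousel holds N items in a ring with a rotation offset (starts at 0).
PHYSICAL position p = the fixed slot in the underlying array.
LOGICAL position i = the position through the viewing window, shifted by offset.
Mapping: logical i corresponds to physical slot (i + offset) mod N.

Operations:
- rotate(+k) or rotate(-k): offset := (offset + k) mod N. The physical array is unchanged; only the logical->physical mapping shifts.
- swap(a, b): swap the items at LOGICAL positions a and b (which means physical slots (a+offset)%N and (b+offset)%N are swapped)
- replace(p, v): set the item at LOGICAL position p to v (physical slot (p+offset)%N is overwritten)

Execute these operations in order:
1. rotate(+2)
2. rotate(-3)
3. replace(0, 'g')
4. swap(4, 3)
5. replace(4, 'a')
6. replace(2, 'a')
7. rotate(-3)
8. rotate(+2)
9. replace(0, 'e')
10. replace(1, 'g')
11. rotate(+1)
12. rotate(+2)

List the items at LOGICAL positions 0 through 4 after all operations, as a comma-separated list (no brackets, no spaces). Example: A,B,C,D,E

After op 1 (rotate(+2)): offset=2, physical=[A,B,C,D,E], logical=[C,D,E,A,B]
After op 2 (rotate(-3)): offset=4, physical=[A,B,C,D,E], logical=[E,A,B,C,D]
After op 3 (replace(0, 'g')): offset=4, physical=[A,B,C,D,g], logical=[g,A,B,C,D]
After op 4 (swap(4, 3)): offset=4, physical=[A,B,D,C,g], logical=[g,A,B,D,C]
After op 5 (replace(4, 'a')): offset=4, physical=[A,B,D,a,g], logical=[g,A,B,D,a]
After op 6 (replace(2, 'a')): offset=4, physical=[A,a,D,a,g], logical=[g,A,a,D,a]
After op 7 (rotate(-3)): offset=1, physical=[A,a,D,a,g], logical=[a,D,a,g,A]
After op 8 (rotate(+2)): offset=3, physical=[A,a,D,a,g], logical=[a,g,A,a,D]
After op 9 (replace(0, 'e')): offset=3, physical=[A,a,D,e,g], logical=[e,g,A,a,D]
After op 10 (replace(1, 'g')): offset=3, physical=[A,a,D,e,g], logical=[e,g,A,a,D]
After op 11 (rotate(+1)): offset=4, physical=[A,a,D,e,g], logical=[g,A,a,D,e]
After op 12 (rotate(+2)): offset=1, physical=[A,a,D,e,g], logical=[a,D,e,g,A]

Answer: a,D,e,g,A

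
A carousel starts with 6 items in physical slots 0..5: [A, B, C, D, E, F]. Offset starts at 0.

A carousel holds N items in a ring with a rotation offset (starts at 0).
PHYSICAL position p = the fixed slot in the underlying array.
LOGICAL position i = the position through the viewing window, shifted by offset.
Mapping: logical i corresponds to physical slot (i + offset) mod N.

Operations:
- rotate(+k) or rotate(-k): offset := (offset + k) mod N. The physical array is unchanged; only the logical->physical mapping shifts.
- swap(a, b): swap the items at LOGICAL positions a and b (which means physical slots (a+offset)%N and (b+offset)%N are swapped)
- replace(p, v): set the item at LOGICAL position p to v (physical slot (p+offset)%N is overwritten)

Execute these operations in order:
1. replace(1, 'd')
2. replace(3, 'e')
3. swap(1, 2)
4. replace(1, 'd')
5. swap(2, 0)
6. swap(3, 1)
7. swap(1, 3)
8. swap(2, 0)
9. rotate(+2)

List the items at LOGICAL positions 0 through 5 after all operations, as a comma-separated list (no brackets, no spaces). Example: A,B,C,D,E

Answer: d,e,E,F,A,d

Derivation:
After op 1 (replace(1, 'd')): offset=0, physical=[A,d,C,D,E,F], logical=[A,d,C,D,E,F]
After op 2 (replace(3, 'e')): offset=0, physical=[A,d,C,e,E,F], logical=[A,d,C,e,E,F]
After op 3 (swap(1, 2)): offset=0, physical=[A,C,d,e,E,F], logical=[A,C,d,e,E,F]
After op 4 (replace(1, 'd')): offset=0, physical=[A,d,d,e,E,F], logical=[A,d,d,e,E,F]
After op 5 (swap(2, 0)): offset=0, physical=[d,d,A,e,E,F], logical=[d,d,A,e,E,F]
After op 6 (swap(3, 1)): offset=0, physical=[d,e,A,d,E,F], logical=[d,e,A,d,E,F]
After op 7 (swap(1, 3)): offset=0, physical=[d,d,A,e,E,F], logical=[d,d,A,e,E,F]
After op 8 (swap(2, 0)): offset=0, physical=[A,d,d,e,E,F], logical=[A,d,d,e,E,F]
After op 9 (rotate(+2)): offset=2, physical=[A,d,d,e,E,F], logical=[d,e,E,F,A,d]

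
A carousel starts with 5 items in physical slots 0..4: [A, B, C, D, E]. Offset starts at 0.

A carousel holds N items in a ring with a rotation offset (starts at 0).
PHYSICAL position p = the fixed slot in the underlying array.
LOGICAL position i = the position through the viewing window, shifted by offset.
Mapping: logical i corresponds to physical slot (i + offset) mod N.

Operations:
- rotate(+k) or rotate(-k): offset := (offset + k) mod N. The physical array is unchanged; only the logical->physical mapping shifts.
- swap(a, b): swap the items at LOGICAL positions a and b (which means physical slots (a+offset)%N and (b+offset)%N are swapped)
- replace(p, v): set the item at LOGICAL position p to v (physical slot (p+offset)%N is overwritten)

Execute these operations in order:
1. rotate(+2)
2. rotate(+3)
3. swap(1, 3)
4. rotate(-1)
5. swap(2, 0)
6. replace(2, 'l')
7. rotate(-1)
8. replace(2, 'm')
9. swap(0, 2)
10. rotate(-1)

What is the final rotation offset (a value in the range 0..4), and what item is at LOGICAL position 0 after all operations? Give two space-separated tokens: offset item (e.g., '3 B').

Answer: 2 C

Derivation:
After op 1 (rotate(+2)): offset=2, physical=[A,B,C,D,E], logical=[C,D,E,A,B]
After op 2 (rotate(+3)): offset=0, physical=[A,B,C,D,E], logical=[A,B,C,D,E]
After op 3 (swap(1, 3)): offset=0, physical=[A,D,C,B,E], logical=[A,D,C,B,E]
After op 4 (rotate(-1)): offset=4, physical=[A,D,C,B,E], logical=[E,A,D,C,B]
After op 5 (swap(2, 0)): offset=4, physical=[A,E,C,B,D], logical=[D,A,E,C,B]
After op 6 (replace(2, 'l')): offset=4, physical=[A,l,C,B,D], logical=[D,A,l,C,B]
After op 7 (rotate(-1)): offset=3, physical=[A,l,C,B,D], logical=[B,D,A,l,C]
After op 8 (replace(2, 'm')): offset=3, physical=[m,l,C,B,D], logical=[B,D,m,l,C]
After op 9 (swap(0, 2)): offset=3, physical=[B,l,C,m,D], logical=[m,D,B,l,C]
After op 10 (rotate(-1)): offset=2, physical=[B,l,C,m,D], logical=[C,m,D,B,l]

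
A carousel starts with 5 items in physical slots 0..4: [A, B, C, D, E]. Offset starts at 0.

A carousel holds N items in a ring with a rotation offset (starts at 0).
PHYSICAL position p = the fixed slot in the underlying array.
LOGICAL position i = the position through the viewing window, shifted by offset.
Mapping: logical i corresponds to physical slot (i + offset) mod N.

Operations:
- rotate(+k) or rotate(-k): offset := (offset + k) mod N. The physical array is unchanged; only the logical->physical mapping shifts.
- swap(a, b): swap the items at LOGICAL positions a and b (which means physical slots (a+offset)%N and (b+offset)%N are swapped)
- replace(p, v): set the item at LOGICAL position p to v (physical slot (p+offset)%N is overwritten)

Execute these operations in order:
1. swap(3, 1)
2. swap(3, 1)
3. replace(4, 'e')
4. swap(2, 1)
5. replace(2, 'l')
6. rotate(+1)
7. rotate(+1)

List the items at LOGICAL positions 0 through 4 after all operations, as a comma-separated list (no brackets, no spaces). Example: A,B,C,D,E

After op 1 (swap(3, 1)): offset=0, physical=[A,D,C,B,E], logical=[A,D,C,B,E]
After op 2 (swap(3, 1)): offset=0, physical=[A,B,C,D,E], logical=[A,B,C,D,E]
After op 3 (replace(4, 'e')): offset=0, physical=[A,B,C,D,e], logical=[A,B,C,D,e]
After op 4 (swap(2, 1)): offset=0, physical=[A,C,B,D,e], logical=[A,C,B,D,e]
After op 5 (replace(2, 'l')): offset=0, physical=[A,C,l,D,e], logical=[A,C,l,D,e]
After op 6 (rotate(+1)): offset=1, physical=[A,C,l,D,e], logical=[C,l,D,e,A]
After op 7 (rotate(+1)): offset=2, physical=[A,C,l,D,e], logical=[l,D,e,A,C]

Answer: l,D,e,A,C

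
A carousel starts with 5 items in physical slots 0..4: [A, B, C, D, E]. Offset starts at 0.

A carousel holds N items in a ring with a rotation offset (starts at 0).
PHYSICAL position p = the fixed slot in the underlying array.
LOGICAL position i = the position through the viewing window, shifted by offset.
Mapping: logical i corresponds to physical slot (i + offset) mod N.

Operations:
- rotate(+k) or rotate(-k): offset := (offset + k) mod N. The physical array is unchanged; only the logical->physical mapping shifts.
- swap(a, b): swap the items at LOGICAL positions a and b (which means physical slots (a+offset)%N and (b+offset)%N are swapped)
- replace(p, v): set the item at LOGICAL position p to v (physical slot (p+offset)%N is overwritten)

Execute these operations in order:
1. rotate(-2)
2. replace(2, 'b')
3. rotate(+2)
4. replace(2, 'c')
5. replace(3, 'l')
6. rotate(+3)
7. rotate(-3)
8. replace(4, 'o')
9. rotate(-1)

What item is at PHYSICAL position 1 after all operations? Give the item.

Answer: B

Derivation:
After op 1 (rotate(-2)): offset=3, physical=[A,B,C,D,E], logical=[D,E,A,B,C]
After op 2 (replace(2, 'b')): offset=3, physical=[b,B,C,D,E], logical=[D,E,b,B,C]
After op 3 (rotate(+2)): offset=0, physical=[b,B,C,D,E], logical=[b,B,C,D,E]
After op 4 (replace(2, 'c')): offset=0, physical=[b,B,c,D,E], logical=[b,B,c,D,E]
After op 5 (replace(3, 'l')): offset=0, physical=[b,B,c,l,E], logical=[b,B,c,l,E]
After op 6 (rotate(+3)): offset=3, physical=[b,B,c,l,E], logical=[l,E,b,B,c]
After op 7 (rotate(-3)): offset=0, physical=[b,B,c,l,E], logical=[b,B,c,l,E]
After op 8 (replace(4, 'o')): offset=0, physical=[b,B,c,l,o], logical=[b,B,c,l,o]
After op 9 (rotate(-1)): offset=4, physical=[b,B,c,l,o], logical=[o,b,B,c,l]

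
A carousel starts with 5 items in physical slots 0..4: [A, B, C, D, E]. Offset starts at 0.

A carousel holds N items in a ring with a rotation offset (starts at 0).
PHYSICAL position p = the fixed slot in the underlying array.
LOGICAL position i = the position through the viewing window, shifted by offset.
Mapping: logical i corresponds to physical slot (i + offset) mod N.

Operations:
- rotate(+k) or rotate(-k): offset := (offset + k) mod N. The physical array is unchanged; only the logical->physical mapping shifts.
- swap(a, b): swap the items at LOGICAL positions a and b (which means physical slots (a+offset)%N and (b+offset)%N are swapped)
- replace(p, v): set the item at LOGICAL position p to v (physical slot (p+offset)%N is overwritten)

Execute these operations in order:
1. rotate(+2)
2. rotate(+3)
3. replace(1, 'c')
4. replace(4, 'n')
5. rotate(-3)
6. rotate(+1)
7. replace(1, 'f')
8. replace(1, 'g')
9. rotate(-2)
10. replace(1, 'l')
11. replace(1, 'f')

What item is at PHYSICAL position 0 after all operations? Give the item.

Answer: A

Derivation:
After op 1 (rotate(+2)): offset=2, physical=[A,B,C,D,E], logical=[C,D,E,A,B]
After op 2 (rotate(+3)): offset=0, physical=[A,B,C,D,E], logical=[A,B,C,D,E]
After op 3 (replace(1, 'c')): offset=0, physical=[A,c,C,D,E], logical=[A,c,C,D,E]
After op 4 (replace(4, 'n')): offset=0, physical=[A,c,C,D,n], logical=[A,c,C,D,n]
After op 5 (rotate(-3)): offset=2, physical=[A,c,C,D,n], logical=[C,D,n,A,c]
After op 6 (rotate(+1)): offset=3, physical=[A,c,C,D,n], logical=[D,n,A,c,C]
After op 7 (replace(1, 'f')): offset=3, physical=[A,c,C,D,f], logical=[D,f,A,c,C]
After op 8 (replace(1, 'g')): offset=3, physical=[A,c,C,D,g], logical=[D,g,A,c,C]
After op 9 (rotate(-2)): offset=1, physical=[A,c,C,D,g], logical=[c,C,D,g,A]
After op 10 (replace(1, 'l')): offset=1, physical=[A,c,l,D,g], logical=[c,l,D,g,A]
After op 11 (replace(1, 'f')): offset=1, physical=[A,c,f,D,g], logical=[c,f,D,g,A]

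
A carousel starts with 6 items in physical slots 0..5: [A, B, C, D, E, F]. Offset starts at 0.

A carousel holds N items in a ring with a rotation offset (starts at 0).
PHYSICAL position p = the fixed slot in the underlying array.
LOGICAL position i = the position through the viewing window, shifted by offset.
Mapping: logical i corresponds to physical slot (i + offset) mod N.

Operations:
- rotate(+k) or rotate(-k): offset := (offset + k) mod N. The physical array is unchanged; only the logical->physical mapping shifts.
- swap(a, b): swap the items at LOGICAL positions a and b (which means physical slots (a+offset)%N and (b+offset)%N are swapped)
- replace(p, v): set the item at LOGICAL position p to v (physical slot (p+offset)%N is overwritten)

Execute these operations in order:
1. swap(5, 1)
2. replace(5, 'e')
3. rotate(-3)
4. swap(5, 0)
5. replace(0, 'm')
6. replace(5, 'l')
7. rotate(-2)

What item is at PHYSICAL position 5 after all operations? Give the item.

Answer: e

Derivation:
After op 1 (swap(5, 1)): offset=0, physical=[A,F,C,D,E,B], logical=[A,F,C,D,E,B]
After op 2 (replace(5, 'e')): offset=0, physical=[A,F,C,D,E,e], logical=[A,F,C,D,E,e]
After op 3 (rotate(-3)): offset=3, physical=[A,F,C,D,E,e], logical=[D,E,e,A,F,C]
After op 4 (swap(5, 0)): offset=3, physical=[A,F,D,C,E,e], logical=[C,E,e,A,F,D]
After op 5 (replace(0, 'm')): offset=3, physical=[A,F,D,m,E,e], logical=[m,E,e,A,F,D]
After op 6 (replace(5, 'l')): offset=3, physical=[A,F,l,m,E,e], logical=[m,E,e,A,F,l]
After op 7 (rotate(-2)): offset=1, physical=[A,F,l,m,E,e], logical=[F,l,m,E,e,A]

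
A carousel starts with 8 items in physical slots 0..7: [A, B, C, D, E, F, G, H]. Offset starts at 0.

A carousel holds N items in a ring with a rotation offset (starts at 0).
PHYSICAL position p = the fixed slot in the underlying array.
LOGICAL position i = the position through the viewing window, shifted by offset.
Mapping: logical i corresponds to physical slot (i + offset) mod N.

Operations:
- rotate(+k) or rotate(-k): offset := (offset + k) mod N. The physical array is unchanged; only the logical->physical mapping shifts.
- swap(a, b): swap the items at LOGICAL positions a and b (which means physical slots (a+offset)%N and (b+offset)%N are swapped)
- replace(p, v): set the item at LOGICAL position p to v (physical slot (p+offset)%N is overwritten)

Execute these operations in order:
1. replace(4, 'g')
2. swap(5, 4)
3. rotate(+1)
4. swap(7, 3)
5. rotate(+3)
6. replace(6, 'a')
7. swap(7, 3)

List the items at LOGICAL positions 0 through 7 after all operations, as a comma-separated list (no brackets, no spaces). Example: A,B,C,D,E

After op 1 (replace(4, 'g')): offset=0, physical=[A,B,C,D,g,F,G,H], logical=[A,B,C,D,g,F,G,H]
After op 2 (swap(5, 4)): offset=0, physical=[A,B,C,D,F,g,G,H], logical=[A,B,C,D,F,g,G,H]
After op 3 (rotate(+1)): offset=1, physical=[A,B,C,D,F,g,G,H], logical=[B,C,D,F,g,G,H,A]
After op 4 (swap(7, 3)): offset=1, physical=[F,B,C,D,A,g,G,H], logical=[B,C,D,A,g,G,H,F]
After op 5 (rotate(+3)): offset=4, physical=[F,B,C,D,A,g,G,H], logical=[A,g,G,H,F,B,C,D]
After op 6 (replace(6, 'a')): offset=4, physical=[F,B,a,D,A,g,G,H], logical=[A,g,G,H,F,B,a,D]
After op 7 (swap(7, 3)): offset=4, physical=[F,B,a,H,A,g,G,D], logical=[A,g,G,D,F,B,a,H]

Answer: A,g,G,D,F,B,a,H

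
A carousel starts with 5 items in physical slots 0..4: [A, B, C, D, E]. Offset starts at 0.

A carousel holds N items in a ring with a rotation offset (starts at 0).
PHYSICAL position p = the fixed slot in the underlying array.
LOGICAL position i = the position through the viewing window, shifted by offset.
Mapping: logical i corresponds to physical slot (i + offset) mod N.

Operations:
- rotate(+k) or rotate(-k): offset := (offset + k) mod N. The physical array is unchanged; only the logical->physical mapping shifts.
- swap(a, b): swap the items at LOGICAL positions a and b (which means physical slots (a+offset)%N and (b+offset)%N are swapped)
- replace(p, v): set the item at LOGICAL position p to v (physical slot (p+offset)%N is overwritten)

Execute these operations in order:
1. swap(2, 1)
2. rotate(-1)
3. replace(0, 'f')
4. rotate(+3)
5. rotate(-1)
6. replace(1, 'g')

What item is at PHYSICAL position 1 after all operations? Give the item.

After op 1 (swap(2, 1)): offset=0, physical=[A,C,B,D,E], logical=[A,C,B,D,E]
After op 2 (rotate(-1)): offset=4, physical=[A,C,B,D,E], logical=[E,A,C,B,D]
After op 3 (replace(0, 'f')): offset=4, physical=[A,C,B,D,f], logical=[f,A,C,B,D]
After op 4 (rotate(+3)): offset=2, physical=[A,C,B,D,f], logical=[B,D,f,A,C]
After op 5 (rotate(-1)): offset=1, physical=[A,C,B,D,f], logical=[C,B,D,f,A]
After op 6 (replace(1, 'g')): offset=1, physical=[A,C,g,D,f], logical=[C,g,D,f,A]

Answer: C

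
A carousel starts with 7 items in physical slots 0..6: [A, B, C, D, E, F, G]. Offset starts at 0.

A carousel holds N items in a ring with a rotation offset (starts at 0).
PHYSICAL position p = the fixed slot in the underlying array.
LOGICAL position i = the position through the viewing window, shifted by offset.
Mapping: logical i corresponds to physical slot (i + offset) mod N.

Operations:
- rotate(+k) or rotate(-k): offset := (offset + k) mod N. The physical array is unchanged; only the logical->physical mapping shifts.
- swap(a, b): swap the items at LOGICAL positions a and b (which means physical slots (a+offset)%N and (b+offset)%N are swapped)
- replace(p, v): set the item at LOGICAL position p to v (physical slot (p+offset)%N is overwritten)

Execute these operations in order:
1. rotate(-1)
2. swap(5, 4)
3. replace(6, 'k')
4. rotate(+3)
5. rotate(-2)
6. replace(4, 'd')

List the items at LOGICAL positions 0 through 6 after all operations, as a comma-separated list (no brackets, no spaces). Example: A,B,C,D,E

Answer: A,B,C,E,d,k,G

Derivation:
After op 1 (rotate(-1)): offset=6, physical=[A,B,C,D,E,F,G], logical=[G,A,B,C,D,E,F]
After op 2 (swap(5, 4)): offset=6, physical=[A,B,C,E,D,F,G], logical=[G,A,B,C,E,D,F]
After op 3 (replace(6, 'k')): offset=6, physical=[A,B,C,E,D,k,G], logical=[G,A,B,C,E,D,k]
After op 4 (rotate(+3)): offset=2, physical=[A,B,C,E,D,k,G], logical=[C,E,D,k,G,A,B]
After op 5 (rotate(-2)): offset=0, physical=[A,B,C,E,D,k,G], logical=[A,B,C,E,D,k,G]
After op 6 (replace(4, 'd')): offset=0, physical=[A,B,C,E,d,k,G], logical=[A,B,C,E,d,k,G]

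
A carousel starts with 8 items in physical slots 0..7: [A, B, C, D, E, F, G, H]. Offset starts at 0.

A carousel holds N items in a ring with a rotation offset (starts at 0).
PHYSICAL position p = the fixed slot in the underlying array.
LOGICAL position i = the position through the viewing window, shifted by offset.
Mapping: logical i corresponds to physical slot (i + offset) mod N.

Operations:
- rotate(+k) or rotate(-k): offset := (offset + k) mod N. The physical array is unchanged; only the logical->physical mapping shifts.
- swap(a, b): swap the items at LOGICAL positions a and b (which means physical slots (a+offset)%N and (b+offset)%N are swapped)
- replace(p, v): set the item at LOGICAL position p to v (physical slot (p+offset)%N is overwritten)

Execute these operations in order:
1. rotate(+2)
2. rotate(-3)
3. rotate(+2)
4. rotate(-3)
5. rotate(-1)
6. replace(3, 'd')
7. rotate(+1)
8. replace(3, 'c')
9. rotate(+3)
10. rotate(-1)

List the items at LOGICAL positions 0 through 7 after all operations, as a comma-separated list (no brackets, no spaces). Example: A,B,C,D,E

Answer: d,c,C,D,E,F,G,H

Derivation:
After op 1 (rotate(+2)): offset=2, physical=[A,B,C,D,E,F,G,H], logical=[C,D,E,F,G,H,A,B]
After op 2 (rotate(-3)): offset=7, physical=[A,B,C,D,E,F,G,H], logical=[H,A,B,C,D,E,F,G]
After op 3 (rotate(+2)): offset=1, physical=[A,B,C,D,E,F,G,H], logical=[B,C,D,E,F,G,H,A]
After op 4 (rotate(-3)): offset=6, physical=[A,B,C,D,E,F,G,H], logical=[G,H,A,B,C,D,E,F]
After op 5 (rotate(-1)): offset=5, physical=[A,B,C,D,E,F,G,H], logical=[F,G,H,A,B,C,D,E]
After op 6 (replace(3, 'd')): offset=5, physical=[d,B,C,D,E,F,G,H], logical=[F,G,H,d,B,C,D,E]
After op 7 (rotate(+1)): offset=6, physical=[d,B,C,D,E,F,G,H], logical=[G,H,d,B,C,D,E,F]
After op 8 (replace(3, 'c')): offset=6, physical=[d,c,C,D,E,F,G,H], logical=[G,H,d,c,C,D,E,F]
After op 9 (rotate(+3)): offset=1, physical=[d,c,C,D,E,F,G,H], logical=[c,C,D,E,F,G,H,d]
After op 10 (rotate(-1)): offset=0, physical=[d,c,C,D,E,F,G,H], logical=[d,c,C,D,E,F,G,H]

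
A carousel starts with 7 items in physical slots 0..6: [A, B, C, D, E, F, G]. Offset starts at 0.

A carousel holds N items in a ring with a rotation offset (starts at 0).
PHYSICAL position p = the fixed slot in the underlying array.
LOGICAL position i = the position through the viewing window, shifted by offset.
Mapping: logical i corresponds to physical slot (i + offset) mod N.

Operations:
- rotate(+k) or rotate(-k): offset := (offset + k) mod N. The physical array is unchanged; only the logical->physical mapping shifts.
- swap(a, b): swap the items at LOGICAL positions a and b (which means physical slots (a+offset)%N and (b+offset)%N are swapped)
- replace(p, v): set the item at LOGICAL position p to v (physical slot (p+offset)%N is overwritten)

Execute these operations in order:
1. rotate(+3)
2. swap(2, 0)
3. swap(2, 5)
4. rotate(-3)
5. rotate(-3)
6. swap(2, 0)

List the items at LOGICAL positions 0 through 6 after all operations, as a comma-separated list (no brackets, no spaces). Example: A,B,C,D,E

Answer: G,B,E,A,D,C,F

Derivation:
After op 1 (rotate(+3)): offset=3, physical=[A,B,C,D,E,F,G], logical=[D,E,F,G,A,B,C]
After op 2 (swap(2, 0)): offset=3, physical=[A,B,C,F,E,D,G], logical=[F,E,D,G,A,B,C]
After op 3 (swap(2, 5)): offset=3, physical=[A,D,C,F,E,B,G], logical=[F,E,B,G,A,D,C]
After op 4 (rotate(-3)): offset=0, physical=[A,D,C,F,E,B,G], logical=[A,D,C,F,E,B,G]
After op 5 (rotate(-3)): offset=4, physical=[A,D,C,F,E,B,G], logical=[E,B,G,A,D,C,F]
After op 6 (swap(2, 0)): offset=4, physical=[A,D,C,F,G,B,E], logical=[G,B,E,A,D,C,F]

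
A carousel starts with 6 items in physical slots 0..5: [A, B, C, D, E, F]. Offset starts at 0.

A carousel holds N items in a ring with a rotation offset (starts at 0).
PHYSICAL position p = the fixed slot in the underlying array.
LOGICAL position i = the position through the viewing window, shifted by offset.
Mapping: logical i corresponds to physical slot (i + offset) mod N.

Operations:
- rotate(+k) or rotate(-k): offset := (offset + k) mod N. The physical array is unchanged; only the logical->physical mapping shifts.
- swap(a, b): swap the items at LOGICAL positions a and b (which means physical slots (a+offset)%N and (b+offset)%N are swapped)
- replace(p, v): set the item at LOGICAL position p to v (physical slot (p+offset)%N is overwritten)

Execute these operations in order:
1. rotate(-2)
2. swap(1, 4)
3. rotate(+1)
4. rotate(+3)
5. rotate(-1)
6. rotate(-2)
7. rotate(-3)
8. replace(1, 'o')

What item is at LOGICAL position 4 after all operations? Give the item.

After op 1 (rotate(-2)): offset=4, physical=[A,B,C,D,E,F], logical=[E,F,A,B,C,D]
After op 2 (swap(1, 4)): offset=4, physical=[A,B,F,D,E,C], logical=[E,C,A,B,F,D]
After op 3 (rotate(+1)): offset=5, physical=[A,B,F,D,E,C], logical=[C,A,B,F,D,E]
After op 4 (rotate(+3)): offset=2, physical=[A,B,F,D,E,C], logical=[F,D,E,C,A,B]
After op 5 (rotate(-1)): offset=1, physical=[A,B,F,D,E,C], logical=[B,F,D,E,C,A]
After op 6 (rotate(-2)): offset=5, physical=[A,B,F,D,E,C], logical=[C,A,B,F,D,E]
After op 7 (rotate(-3)): offset=2, physical=[A,B,F,D,E,C], logical=[F,D,E,C,A,B]
After op 8 (replace(1, 'o')): offset=2, physical=[A,B,F,o,E,C], logical=[F,o,E,C,A,B]

Answer: A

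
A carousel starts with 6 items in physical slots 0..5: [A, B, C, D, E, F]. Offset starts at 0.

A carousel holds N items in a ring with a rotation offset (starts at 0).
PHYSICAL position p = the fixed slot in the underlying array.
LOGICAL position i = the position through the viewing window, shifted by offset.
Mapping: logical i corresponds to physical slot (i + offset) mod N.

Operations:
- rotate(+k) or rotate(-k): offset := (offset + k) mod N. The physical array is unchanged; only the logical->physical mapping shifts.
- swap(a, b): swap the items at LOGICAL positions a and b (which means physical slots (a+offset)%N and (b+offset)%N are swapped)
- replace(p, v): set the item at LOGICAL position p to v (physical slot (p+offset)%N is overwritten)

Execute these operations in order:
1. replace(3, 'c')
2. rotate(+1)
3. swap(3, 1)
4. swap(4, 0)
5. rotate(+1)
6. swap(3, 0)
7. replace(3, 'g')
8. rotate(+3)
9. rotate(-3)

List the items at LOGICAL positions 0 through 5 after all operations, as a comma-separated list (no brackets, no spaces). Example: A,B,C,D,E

After op 1 (replace(3, 'c')): offset=0, physical=[A,B,C,c,E,F], logical=[A,B,C,c,E,F]
After op 2 (rotate(+1)): offset=1, physical=[A,B,C,c,E,F], logical=[B,C,c,E,F,A]
After op 3 (swap(3, 1)): offset=1, physical=[A,B,E,c,C,F], logical=[B,E,c,C,F,A]
After op 4 (swap(4, 0)): offset=1, physical=[A,F,E,c,C,B], logical=[F,E,c,C,B,A]
After op 5 (rotate(+1)): offset=2, physical=[A,F,E,c,C,B], logical=[E,c,C,B,A,F]
After op 6 (swap(3, 0)): offset=2, physical=[A,F,B,c,C,E], logical=[B,c,C,E,A,F]
After op 7 (replace(3, 'g')): offset=2, physical=[A,F,B,c,C,g], logical=[B,c,C,g,A,F]
After op 8 (rotate(+3)): offset=5, physical=[A,F,B,c,C,g], logical=[g,A,F,B,c,C]
After op 9 (rotate(-3)): offset=2, physical=[A,F,B,c,C,g], logical=[B,c,C,g,A,F]

Answer: B,c,C,g,A,F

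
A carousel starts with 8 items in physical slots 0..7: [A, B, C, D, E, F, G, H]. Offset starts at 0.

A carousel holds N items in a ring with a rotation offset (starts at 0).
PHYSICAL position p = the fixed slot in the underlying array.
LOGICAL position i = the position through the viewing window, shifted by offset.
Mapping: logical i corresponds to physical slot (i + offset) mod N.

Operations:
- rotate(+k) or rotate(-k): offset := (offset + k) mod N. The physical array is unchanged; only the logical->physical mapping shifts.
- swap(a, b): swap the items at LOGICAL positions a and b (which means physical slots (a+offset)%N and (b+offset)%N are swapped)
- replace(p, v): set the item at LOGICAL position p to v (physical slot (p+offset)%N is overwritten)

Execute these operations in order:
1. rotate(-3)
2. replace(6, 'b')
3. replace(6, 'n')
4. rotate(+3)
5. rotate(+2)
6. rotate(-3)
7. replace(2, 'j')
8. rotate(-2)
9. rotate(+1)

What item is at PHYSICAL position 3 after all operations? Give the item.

After op 1 (rotate(-3)): offset=5, physical=[A,B,C,D,E,F,G,H], logical=[F,G,H,A,B,C,D,E]
After op 2 (replace(6, 'b')): offset=5, physical=[A,B,C,b,E,F,G,H], logical=[F,G,H,A,B,C,b,E]
After op 3 (replace(6, 'n')): offset=5, physical=[A,B,C,n,E,F,G,H], logical=[F,G,H,A,B,C,n,E]
After op 4 (rotate(+3)): offset=0, physical=[A,B,C,n,E,F,G,H], logical=[A,B,C,n,E,F,G,H]
After op 5 (rotate(+2)): offset=2, physical=[A,B,C,n,E,F,G,H], logical=[C,n,E,F,G,H,A,B]
After op 6 (rotate(-3)): offset=7, physical=[A,B,C,n,E,F,G,H], logical=[H,A,B,C,n,E,F,G]
After op 7 (replace(2, 'j')): offset=7, physical=[A,j,C,n,E,F,G,H], logical=[H,A,j,C,n,E,F,G]
After op 8 (rotate(-2)): offset=5, physical=[A,j,C,n,E,F,G,H], logical=[F,G,H,A,j,C,n,E]
After op 9 (rotate(+1)): offset=6, physical=[A,j,C,n,E,F,G,H], logical=[G,H,A,j,C,n,E,F]

Answer: n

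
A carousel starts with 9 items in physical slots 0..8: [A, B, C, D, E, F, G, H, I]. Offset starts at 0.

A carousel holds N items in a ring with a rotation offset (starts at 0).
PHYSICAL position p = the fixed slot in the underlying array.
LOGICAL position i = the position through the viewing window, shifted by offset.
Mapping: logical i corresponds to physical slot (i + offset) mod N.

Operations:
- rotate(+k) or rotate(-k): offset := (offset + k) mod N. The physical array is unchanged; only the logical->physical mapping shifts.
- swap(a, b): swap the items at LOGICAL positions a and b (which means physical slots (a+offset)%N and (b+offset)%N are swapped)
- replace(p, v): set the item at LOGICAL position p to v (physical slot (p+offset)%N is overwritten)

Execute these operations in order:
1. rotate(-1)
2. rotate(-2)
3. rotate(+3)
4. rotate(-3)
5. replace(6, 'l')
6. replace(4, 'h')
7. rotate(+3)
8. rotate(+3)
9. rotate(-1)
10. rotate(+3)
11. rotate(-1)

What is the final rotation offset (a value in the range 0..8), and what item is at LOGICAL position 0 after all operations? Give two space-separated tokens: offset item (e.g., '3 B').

After op 1 (rotate(-1)): offset=8, physical=[A,B,C,D,E,F,G,H,I], logical=[I,A,B,C,D,E,F,G,H]
After op 2 (rotate(-2)): offset=6, physical=[A,B,C,D,E,F,G,H,I], logical=[G,H,I,A,B,C,D,E,F]
After op 3 (rotate(+3)): offset=0, physical=[A,B,C,D,E,F,G,H,I], logical=[A,B,C,D,E,F,G,H,I]
After op 4 (rotate(-3)): offset=6, physical=[A,B,C,D,E,F,G,H,I], logical=[G,H,I,A,B,C,D,E,F]
After op 5 (replace(6, 'l')): offset=6, physical=[A,B,C,l,E,F,G,H,I], logical=[G,H,I,A,B,C,l,E,F]
After op 6 (replace(4, 'h')): offset=6, physical=[A,h,C,l,E,F,G,H,I], logical=[G,H,I,A,h,C,l,E,F]
After op 7 (rotate(+3)): offset=0, physical=[A,h,C,l,E,F,G,H,I], logical=[A,h,C,l,E,F,G,H,I]
After op 8 (rotate(+3)): offset=3, physical=[A,h,C,l,E,F,G,H,I], logical=[l,E,F,G,H,I,A,h,C]
After op 9 (rotate(-1)): offset=2, physical=[A,h,C,l,E,F,G,H,I], logical=[C,l,E,F,G,H,I,A,h]
After op 10 (rotate(+3)): offset=5, physical=[A,h,C,l,E,F,G,H,I], logical=[F,G,H,I,A,h,C,l,E]
After op 11 (rotate(-1)): offset=4, physical=[A,h,C,l,E,F,G,H,I], logical=[E,F,G,H,I,A,h,C,l]

Answer: 4 E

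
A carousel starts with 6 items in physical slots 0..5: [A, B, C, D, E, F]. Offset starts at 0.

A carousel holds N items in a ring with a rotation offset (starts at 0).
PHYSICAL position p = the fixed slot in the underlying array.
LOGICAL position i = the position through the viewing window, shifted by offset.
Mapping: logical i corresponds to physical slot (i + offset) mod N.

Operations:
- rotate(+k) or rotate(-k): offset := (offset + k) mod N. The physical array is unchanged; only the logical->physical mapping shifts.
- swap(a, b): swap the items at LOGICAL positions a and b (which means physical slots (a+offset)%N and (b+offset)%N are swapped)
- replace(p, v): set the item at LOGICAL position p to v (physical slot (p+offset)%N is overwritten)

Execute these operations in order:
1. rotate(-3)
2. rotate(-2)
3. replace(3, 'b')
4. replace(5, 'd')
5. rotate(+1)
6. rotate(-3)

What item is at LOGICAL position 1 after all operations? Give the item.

Answer: d

Derivation:
After op 1 (rotate(-3)): offset=3, physical=[A,B,C,D,E,F], logical=[D,E,F,A,B,C]
After op 2 (rotate(-2)): offset=1, physical=[A,B,C,D,E,F], logical=[B,C,D,E,F,A]
After op 3 (replace(3, 'b')): offset=1, physical=[A,B,C,D,b,F], logical=[B,C,D,b,F,A]
After op 4 (replace(5, 'd')): offset=1, physical=[d,B,C,D,b,F], logical=[B,C,D,b,F,d]
After op 5 (rotate(+1)): offset=2, physical=[d,B,C,D,b,F], logical=[C,D,b,F,d,B]
After op 6 (rotate(-3)): offset=5, physical=[d,B,C,D,b,F], logical=[F,d,B,C,D,b]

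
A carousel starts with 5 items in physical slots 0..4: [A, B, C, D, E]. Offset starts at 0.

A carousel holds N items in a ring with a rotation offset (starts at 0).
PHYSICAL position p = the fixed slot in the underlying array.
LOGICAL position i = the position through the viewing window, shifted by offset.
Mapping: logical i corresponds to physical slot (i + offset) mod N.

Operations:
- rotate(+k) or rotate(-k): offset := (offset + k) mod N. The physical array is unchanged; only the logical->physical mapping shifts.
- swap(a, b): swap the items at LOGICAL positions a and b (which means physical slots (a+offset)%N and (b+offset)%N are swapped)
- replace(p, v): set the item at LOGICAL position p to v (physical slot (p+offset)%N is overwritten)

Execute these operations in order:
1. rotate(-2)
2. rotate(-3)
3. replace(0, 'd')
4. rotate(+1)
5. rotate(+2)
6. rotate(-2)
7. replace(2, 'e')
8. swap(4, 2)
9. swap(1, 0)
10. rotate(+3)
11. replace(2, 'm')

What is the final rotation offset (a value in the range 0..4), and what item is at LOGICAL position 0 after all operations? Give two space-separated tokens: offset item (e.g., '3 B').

After op 1 (rotate(-2)): offset=3, physical=[A,B,C,D,E], logical=[D,E,A,B,C]
After op 2 (rotate(-3)): offset=0, physical=[A,B,C,D,E], logical=[A,B,C,D,E]
After op 3 (replace(0, 'd')): offset=0, physical=[d,B,C,D,E], logical=[d,B,C,D,E]
After op 4 (rotate(+1)): offset=1, physical=[d,B,C,D,E], logical=[B,C,D,E,d]
After op 5 (rotate(+2)): offset=3, physical=[d,B,C,D,E], logical=[D,E,d,B,C]
After op 6 (rotate(-2)): offset=1, physical=[d,B,C,D,E], logical=[B,C,D,E,d]
After op 7 (replace(2, 'e')): offset=1, physical=[d,B,C,e,E], logical=[B,C,e,E,d]
After op 8 (swap(4, 2)): offset=1, physical=[e,B,C,d,E], logical=[B,C,d,E,e]
After op 9 (swap(1, 0)): offset=1, physical=[e,C,B,d,E], logical=[C,B,d,E,e]
After op 10 (rotate(+3)): offset=4, physical=[e,C,B,d,E], logical=[E,e,C,B,d]
After op 11 (replace(2, 'm')): offset=4, physical=[e,m,B,d,E], logical=[E,e,m,B,d]

Answer: 4 E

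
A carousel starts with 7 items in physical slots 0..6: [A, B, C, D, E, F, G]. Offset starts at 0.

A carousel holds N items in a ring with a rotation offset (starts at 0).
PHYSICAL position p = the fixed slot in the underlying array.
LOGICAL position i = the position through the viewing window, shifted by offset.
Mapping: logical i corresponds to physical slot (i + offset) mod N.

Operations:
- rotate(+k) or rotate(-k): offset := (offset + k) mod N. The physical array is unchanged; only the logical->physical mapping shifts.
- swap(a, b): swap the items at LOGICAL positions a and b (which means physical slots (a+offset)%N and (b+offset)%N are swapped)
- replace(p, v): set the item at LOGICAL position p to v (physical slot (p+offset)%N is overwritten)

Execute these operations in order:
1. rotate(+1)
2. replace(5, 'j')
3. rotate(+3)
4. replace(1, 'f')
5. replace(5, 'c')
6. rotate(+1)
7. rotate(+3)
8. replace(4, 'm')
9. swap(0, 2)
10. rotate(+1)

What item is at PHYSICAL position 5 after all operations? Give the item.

After op 1 (rotate(+1)): offset=1, physical=[A,B,C,D,E,F,G], logical=[B,C,D,E,F,G,A]
After op 2 (replace(5, 'j')): offset=1, physical=[A,B,C,D,E,F,j], logical=[B,C,D,E,F,j,A]
After op 3 (rotate(+3)): offset=4, physical=[A,B,C,D,E,F,j], logical=[E,F,j,A,B,C,D]
After op 4 (replace(1, 'f')): offset=4, physical=[A,B,C,D,E,f,j], logical=[E,f,j,A,B,C,D]
After op 5 (replace(5, 'c')): offset=4, physical=[A,B,c,D,E,f,j], logical=[E,f,j,A,B,c,D]
After op 6 (rotate(+1)): offset=5, physical=[A,B,c,D,E,f,j], logical=[f,j,A,B,c,D,E]
After op 7 (rotate(+3)): offset=1, physical=[A,B,c,D,E,f,j], logical=[B,c,D,E,f,j,A]
After op 8 (replace(4, 'm')): offset=1, physical=[A,B,c,D,E,m,j], logical=[B,c,D,E,m,j,A]
After op 9 (swap(0, 2)): offset=1, physical=[A,D,c,B,E,m,j], logical=[D,c,B,E,m,j,A]
After op 10 (rotate(+1)): offset=2, physical=[A,D,c,B,E,m,j], logical=[c,B,E,m,j,A,D]

Answer: m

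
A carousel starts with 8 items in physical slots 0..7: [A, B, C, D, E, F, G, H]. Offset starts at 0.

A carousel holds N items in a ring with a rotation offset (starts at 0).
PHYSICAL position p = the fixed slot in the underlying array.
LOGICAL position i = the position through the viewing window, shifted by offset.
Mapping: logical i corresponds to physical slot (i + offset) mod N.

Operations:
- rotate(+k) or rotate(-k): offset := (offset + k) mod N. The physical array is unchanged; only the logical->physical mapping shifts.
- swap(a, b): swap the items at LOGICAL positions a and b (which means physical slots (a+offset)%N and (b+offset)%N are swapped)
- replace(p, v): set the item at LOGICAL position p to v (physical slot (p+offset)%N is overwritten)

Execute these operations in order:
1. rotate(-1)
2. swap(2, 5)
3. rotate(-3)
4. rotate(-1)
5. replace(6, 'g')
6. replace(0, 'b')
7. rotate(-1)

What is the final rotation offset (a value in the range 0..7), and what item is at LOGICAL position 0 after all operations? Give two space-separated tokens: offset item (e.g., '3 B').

After op 1 (rotate(-1)): offset=7, physical=[A,B,C,D,E,F,G,H], logical=[H,A,B,C,D,E,F,G]
After op 2 (swap(2, 5)): offset=7, physical=[A,E,C,D,B,F,G,H], logical=[H,A,E,C,D,B,F,G]
After op 3 (rotate(-3)): offset=4, physical=[A,E,C,D,B,F,G,H], logical=[B,F,G,H,A,E,C,D]
After op 4 (rotate(-1)): offset=3, physical=[A,E,C,D,B,F,G,H], logical=[D,B,F,G,H,A,E,C]
After op 5 (replace(6, 'g')): offset=3, physical=[A,g,C,D,B,F,G,H], logical=[D,B,F,G,H,A,g,C]
After op 6 (replace(0, 'b')): offset=3, physical=[A,g,C,b,B,F,G,H], logical=[b,B,F,G,H,A,g,C]
After op 7 (rotate(-1)): offset=2, physical=[A,g,C,b,B,F,G,H], logical=[C,b,B,F,G,H,A,g]

Answer: 2 C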